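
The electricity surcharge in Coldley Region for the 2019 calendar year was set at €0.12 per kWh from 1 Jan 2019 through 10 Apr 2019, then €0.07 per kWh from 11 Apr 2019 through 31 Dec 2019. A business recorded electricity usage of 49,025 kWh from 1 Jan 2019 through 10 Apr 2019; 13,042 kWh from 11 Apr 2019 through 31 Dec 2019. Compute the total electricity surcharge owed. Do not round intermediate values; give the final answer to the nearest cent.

€6,795.94

1 Jan – 10 Apr 2019: 49,025 kWh at €0.12/kWh → €5,883.00
11 Apr – 31 Dec 2019: 13,042 kWh at €0.07/kWh → €912.94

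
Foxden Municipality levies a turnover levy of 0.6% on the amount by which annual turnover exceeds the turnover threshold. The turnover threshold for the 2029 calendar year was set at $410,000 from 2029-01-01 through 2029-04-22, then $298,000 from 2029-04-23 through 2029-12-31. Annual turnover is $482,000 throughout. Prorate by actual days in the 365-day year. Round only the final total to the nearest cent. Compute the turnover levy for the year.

2029-01-01 to 2029-04-22: 112 days, exemption $410,000 → ($482,000 − $410,000) × 0.6% × 112/365 = $132.5589
2029-04-23 to 2029-12-31: 253 days, exemption $298,000 → ($482,000 − $298,000) × 0.6% × 253/365 = $765.2384
Total = $897.7973

$897.80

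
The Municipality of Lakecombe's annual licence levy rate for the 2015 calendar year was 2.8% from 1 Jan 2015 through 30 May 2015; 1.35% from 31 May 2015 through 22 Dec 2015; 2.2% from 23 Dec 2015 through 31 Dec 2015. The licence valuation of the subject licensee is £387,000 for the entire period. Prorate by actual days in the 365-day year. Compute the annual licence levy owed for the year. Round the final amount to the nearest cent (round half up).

1 Jan – 30 May 2015: 150 days at 2.8% → £387,000 × 2.8% × 150/365 = £4,453.1507
31 May – 22 Dec 2015: 206 days at 1.35% → £387,000 × 1.35% × 206/365 = £2,948.6219
23 Dec – 31 Dec 2015: 9 days at 2.2% → £387,000 × 2.2% × 9/365 = £209.9342
Total = £7,611.7068

£7,611.71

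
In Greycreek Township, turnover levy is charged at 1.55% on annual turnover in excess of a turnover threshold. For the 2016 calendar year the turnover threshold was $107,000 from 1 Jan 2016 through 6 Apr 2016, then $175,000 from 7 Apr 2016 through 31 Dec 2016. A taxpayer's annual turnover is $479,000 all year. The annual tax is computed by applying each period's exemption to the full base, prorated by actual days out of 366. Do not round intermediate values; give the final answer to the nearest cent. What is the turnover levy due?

$4,991.34

1 Jan – 6 Apr 2016: 97 days, exemption $107,000 → ($479,000 − $107,000) × 1.55% × 97/366 = $1,528.1475
7 Apr – 31 Dec 2016: 269 days, exemption $175,000 → ($479,000 − $175,000) × 1.55% × 269/366 = $3,463.1913
Total = $4,991.3388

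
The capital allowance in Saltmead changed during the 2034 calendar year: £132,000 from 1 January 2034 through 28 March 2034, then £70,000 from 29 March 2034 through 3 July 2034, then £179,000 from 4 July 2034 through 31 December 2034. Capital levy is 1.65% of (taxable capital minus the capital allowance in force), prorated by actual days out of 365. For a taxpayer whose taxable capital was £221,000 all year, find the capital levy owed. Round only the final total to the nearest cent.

1 January – 28 March 2034: 87 days, exemption £132,000 → (£221,000 − £132,000) × 1.65% × 87/365 = £350.0260
29 March – 3 July 2034: 97 days, exemption £70,000 → (£221,000 − £70,000) × 1.65% × 97/365 = £662.1247
4 July – 31 December 2034: 181 days, exemption £179,000 → (£221,000 − £179,000) × 1.65% × 181/365 = £343.6521
Total = £1,355.8027

£1,355.80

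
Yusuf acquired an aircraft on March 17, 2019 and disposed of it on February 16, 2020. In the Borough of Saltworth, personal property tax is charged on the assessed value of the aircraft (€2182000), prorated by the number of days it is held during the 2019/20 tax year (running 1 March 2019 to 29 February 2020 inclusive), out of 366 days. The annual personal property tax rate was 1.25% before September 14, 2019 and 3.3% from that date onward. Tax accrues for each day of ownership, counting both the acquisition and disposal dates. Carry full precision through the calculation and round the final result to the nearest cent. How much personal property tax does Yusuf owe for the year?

€44179.54

March 17 – September 13, 2019: 181 days at 1.25% → €2182000 × 1.25% × 181/366 = €13488.4563
September 14, 2019 – February 16, 2020: 156 days at 3.3% → €2182000 × 3.3% × 156/366 = €30691.0820
Total = €44179.5383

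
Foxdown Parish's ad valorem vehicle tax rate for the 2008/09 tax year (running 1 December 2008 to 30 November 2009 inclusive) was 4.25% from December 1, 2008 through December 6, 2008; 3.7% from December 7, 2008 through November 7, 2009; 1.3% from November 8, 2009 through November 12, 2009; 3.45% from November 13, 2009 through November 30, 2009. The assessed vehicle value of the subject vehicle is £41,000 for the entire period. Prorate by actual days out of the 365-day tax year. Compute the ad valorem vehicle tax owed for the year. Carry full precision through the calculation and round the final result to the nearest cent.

£1,502.17

December 1 – December 6, 2008: 6 days at 4.25% → £41,000 × 4.25% × 6/365 = £28.6438
December 7, 2008 – November 7, 2009: 336 days at 3.7% → £41,000 × 3.7% × 336/365 = £1,396.4712
November 8 – November 12, 2009: 5 days at 1.3% → £41,000 × 1.3% × 5/365 = £7.3014
November 13 – November 30, 2009: 18 days at 3.45% → £41,000 × 3.45% × 18/365 = £69.7562
Total = £1,502.1726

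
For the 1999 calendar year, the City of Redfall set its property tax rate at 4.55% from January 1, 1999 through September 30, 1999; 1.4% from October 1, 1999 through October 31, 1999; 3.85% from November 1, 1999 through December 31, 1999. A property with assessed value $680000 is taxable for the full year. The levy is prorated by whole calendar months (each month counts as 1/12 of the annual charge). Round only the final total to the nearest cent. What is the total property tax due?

January 1 – September 30, 1999: 9 months at 4.55% → $680000 × 4.55% × 9/12 = $23205.0000
October 1 – October 31, 1999: 1 month at 1.4% → $680000 × 1.4% × 1/12 = $793.3333
November 1 – December 31, 1999: 2 months at 3.85% → $680000 × 3.85% × 2/12 = $4363.3333
Total = $28361.6667

$28361.67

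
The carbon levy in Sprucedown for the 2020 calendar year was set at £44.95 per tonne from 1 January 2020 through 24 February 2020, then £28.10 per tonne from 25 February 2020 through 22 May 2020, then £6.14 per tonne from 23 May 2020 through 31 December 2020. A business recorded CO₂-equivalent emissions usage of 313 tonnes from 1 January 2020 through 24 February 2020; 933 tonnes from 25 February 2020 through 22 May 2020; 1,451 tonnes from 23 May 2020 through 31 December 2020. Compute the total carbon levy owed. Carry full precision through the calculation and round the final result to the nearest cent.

£49,195.79

1 January – 24 February 2020: 313 tonnes at £44.95/tonne → £14,069.35
25 February – 22 May 2020: 933 tonnes at £28.10/tonne → £26,217.30
23 May – 31 December 2020: 1,451 tonnes at £6.14/tonne → £8,909.14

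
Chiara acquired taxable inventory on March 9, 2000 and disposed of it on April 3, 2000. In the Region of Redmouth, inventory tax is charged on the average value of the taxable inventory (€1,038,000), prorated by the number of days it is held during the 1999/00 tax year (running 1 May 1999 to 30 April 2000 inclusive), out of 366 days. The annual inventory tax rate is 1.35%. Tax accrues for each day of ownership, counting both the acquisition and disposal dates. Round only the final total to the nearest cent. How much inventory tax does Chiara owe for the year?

Days held (March 9 – April 3, 2000): 26 out of 366
Tax = €1,038,000 × 1.35% × 26/366 = €995.4590

€995.46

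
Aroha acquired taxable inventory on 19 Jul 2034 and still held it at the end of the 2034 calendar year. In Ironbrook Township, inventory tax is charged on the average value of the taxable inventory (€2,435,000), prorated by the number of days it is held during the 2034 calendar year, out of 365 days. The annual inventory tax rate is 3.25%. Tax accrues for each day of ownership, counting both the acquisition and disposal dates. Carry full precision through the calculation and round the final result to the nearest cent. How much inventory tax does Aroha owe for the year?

Days held (19 Jul – 31 Dec 2034): 166 out of 365
Tax = €2,435,000 × 3.25% × 166/365 = €35,991.3014

€35,991.30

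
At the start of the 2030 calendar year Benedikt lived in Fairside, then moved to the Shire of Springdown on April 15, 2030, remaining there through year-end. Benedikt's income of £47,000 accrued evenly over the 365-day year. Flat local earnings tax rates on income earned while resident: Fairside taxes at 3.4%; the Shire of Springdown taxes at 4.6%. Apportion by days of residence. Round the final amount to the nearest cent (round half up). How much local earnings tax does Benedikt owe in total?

£2,001.30

Fairside, January 1 – April 14, 2030: 104 days → £47,000 × 3.4% × 104/365 = £455.3205
The Shire of Springdown, April 15 – December 31, 2030: 261 days → £47,000 × 4.6% × 261/365 = £1,545.9781
Total = £2,001.2986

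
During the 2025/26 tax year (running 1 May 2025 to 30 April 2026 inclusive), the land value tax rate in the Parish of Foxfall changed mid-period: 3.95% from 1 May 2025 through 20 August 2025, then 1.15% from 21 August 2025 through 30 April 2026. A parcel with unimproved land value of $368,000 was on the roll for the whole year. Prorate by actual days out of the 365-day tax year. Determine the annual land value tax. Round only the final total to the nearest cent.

1 May – 20 August 2025: 112 days at 3.95% → $368,000 × 3.95% × 112/365 = $4,460.3616
21 August 2025 – 30 April 2026: 253 days at 1.15% → $368,000 × 1.15% × 253/365 = $2,933.4137
Total = $7,393.7753

$7,393.78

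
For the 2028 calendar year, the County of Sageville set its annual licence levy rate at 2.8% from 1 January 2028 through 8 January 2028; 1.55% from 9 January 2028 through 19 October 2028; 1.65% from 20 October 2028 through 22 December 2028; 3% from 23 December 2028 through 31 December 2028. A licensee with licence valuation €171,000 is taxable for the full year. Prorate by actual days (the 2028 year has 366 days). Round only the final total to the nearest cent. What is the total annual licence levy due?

€2,788.09

1 January – 8 January 2028: 8 days at 2.8% → €171,000 × 2.8% × 8/366 = €104.6557
9 January – 19 October 2028: 285 days at 1.55% → €171,000 × 1.55% × 285/366 = €2,063.9139
20 October – 22 December 2028: 64 days at 1.65% → €171,000 × 1.65% × 64/366 = €493.3770
23 December – 31 December 2028: 9 days at 3% → €171,000 × 3% × 9/366 = €126.1475
Total = €2,788.0943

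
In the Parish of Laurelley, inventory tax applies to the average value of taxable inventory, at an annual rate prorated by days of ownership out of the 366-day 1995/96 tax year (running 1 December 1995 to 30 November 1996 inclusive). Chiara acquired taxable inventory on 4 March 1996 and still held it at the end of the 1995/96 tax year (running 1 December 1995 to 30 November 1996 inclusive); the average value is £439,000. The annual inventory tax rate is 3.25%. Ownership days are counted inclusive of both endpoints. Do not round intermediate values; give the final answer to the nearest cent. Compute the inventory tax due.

Days held (4 March – 30 November 1996): 272 out of 366
Tax = £439,000 × 3.25% × 272/366 = £10,603.1694

£10,603.17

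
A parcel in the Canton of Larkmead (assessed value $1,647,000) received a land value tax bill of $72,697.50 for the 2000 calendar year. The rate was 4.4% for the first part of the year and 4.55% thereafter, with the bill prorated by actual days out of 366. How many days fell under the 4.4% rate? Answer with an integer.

332 days

Let d = days at the first rate; then 366 − d days at the second rate.
$1,647,000 × [4.4%·d + 4.55%·(366−d)] / 366 = $72,697.50
Solving gives d = 332, so the new rate took effect on November 28, 2000.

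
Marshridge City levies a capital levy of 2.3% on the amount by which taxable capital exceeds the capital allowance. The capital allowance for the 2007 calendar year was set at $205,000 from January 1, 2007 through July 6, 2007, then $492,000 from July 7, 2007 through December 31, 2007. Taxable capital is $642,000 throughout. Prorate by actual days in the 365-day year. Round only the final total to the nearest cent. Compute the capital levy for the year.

January 1 – July 6, 2007: 187 days, exemption $205,000 → ($642,000 − $205,000) × 2.3% × 187/365 = $5,149.4164
July 7 – December 31, 2007: 178 days, exemption $492,000 → ($642,000 − $492,000) × 2.3% × 178/365 = $1,682.4658
Total = $6,831.8822

$6,831.88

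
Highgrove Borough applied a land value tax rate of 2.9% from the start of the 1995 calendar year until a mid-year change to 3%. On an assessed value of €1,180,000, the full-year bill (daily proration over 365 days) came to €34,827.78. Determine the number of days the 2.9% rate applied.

Let d = days at the first rate; then 365 − d days at the second rate.
€1,180,000 × [2.9%·d + 3%·(365−d)] / 365 = €34,827.78
Solving gives d = 177, so the new rate took effect on 27 Jun 1995.

177 days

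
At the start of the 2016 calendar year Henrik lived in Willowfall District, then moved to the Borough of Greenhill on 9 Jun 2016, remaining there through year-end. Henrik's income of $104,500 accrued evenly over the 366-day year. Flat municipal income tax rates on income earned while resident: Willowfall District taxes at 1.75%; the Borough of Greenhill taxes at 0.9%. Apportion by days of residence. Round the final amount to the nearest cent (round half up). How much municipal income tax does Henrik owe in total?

$1,328.81

Willowfall District, 1 Jan – 8 Jun 2016: 160 days → $104,500 × 1.75% × 160/366 = $799.4536
The Borough of Greenhill, 9 Jun – 31 Dec 2016: 206 days → $104,500 × 0.9% × 206/366 = $529.3525
Total = $1,328.8060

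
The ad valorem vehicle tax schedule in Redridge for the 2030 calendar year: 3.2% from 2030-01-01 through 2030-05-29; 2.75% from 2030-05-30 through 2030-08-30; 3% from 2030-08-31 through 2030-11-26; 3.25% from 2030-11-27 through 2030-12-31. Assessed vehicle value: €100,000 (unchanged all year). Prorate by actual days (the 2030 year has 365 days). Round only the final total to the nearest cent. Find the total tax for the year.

2030-01-01 to 2030-05-29: 149 days at 3.2% → €100,000 × 3.2% × 149/365 = €1,306.3014
2030-05-30 to 2030-08-30: 93 days at 2.75% → €100,000 × 2.75% × 93/365 = €700.6849
2030-08-31 to 2030-11-26: 88 days at 3% → €100,000 × 3% × 88/365 = €723.2877
2030-11-27 to 2030-12-31: 35 days at 3.25% → €100,000 × 3.25% × 35/365 = €311.6438
Total = €3,041.9178

€3,041.92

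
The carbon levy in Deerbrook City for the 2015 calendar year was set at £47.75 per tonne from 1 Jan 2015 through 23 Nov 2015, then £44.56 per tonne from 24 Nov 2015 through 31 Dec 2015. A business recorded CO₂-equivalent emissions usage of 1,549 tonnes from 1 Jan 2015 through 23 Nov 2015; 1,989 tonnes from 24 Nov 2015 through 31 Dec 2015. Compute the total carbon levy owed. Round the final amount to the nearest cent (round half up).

£162,594.59

1 Jan – 23 Nov 2015: 1,549 tonnes at £47.75/tonne → £73,964.75
24 Nov – 31 Dec 2015: 1,989 tonnes at £44.56/tonne → £88,629.84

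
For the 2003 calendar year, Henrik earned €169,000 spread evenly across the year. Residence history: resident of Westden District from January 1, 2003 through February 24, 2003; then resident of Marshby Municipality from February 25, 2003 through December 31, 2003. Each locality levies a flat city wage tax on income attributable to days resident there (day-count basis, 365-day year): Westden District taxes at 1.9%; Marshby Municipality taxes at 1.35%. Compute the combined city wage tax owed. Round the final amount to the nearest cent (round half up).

€2,421.56

Westden District, January 1 – February 24, 2003: 55 days → €169,000 × 1.9% × 55/365 = €483.8493
Marshby Municipality, February 25 – December 31, 2003: 310 days → €169,000 × 1.35% × 310/365 = €1,937.7123
Total = €2,421.5616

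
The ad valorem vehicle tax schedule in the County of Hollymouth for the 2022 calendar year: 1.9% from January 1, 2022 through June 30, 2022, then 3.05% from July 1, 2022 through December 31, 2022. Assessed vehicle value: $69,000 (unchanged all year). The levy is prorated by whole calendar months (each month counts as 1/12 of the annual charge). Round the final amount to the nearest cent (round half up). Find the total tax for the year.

$1,707.75

January 1 – June 30, 2022: 6 months at 1.9% → $69,000 × 1.9% × 6/12 = $655.5000
July 1 – December 31, 2022: 6 months at 3.05% → $69,000 × 3.05% × 6/12 = $1,052.2500
Total = $1,707.7500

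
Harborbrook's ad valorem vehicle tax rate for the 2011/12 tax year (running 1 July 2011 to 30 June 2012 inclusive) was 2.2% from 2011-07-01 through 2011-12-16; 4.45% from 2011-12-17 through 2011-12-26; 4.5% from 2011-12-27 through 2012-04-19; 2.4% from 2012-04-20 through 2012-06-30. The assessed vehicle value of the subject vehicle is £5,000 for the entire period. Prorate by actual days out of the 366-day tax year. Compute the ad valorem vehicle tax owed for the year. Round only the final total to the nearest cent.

2011-07-01 to 2011-12-16: 169 days at 2.2% → £5,000 × 2.2% × 169/366 = £50.7923
2011-12-17 to 2011-12-26: 10 days at 4.45% → £5,000 × 4.45% × 10/366 = £6.0792
2011-12-27 to 2012-04-19: 115 days at 4.5% → £5,000 × 4.5% × 115/366 = £70.6967
2012-04-20 to 2012-06-30: 72 days at 2.4% → £5,000 × 2.4% × 72/366 = £23.6066
Total = £151.1749

£151.17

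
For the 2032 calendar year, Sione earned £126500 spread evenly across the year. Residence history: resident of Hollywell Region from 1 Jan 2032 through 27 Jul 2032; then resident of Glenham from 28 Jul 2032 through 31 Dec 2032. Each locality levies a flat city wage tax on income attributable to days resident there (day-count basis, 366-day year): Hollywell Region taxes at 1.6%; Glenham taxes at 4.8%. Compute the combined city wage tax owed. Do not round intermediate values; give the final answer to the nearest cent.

£3760.44

Hollywell Region, 1 Jan – 27 Jul 2032: 209 days → £126500 × 1.6% × 209/366 = £1155.7814
Glenham, 28 Jul – 31 Dec 2032: 157 days → £126500 × 4.8% × 157/366 = £2604.6557
Total = £3760.4372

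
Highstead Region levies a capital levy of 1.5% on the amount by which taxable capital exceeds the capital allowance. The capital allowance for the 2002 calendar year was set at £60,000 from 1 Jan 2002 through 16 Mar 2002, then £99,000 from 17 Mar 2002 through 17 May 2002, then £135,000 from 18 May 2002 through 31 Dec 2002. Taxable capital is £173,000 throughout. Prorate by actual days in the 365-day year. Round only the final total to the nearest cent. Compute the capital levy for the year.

£892.89

1 Jan – 16 Mar 2002: 75 days, exemption £60,000 → (£173,000 − £60,000) × 1.5% × 75/365 = £348.2877
17 Mar – 17 May 2002: 62 days, exemption £99,000 → (£173,000 − £99,000) × 1.5% × 62/365 = £188.5479
18 May – 31 Dec 2002: 228 days, exemption £135,000 → (£173,000 − £135,000) × 1.5% × 228/365 = £356.0548
Total = £892.8904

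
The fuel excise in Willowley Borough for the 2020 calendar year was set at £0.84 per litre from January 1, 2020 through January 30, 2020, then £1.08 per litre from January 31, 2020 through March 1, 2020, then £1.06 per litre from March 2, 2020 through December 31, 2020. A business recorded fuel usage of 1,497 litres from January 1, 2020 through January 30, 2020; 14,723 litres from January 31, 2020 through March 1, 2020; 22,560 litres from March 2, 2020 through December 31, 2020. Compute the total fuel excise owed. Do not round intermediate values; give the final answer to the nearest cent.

January 1 – January 30, 2020: 1,497 litres at £0.84/litre → £1257.48
January 31 – March 1, 2020: 14,723 litres at £1.08/litre → £15900.84
March 2 – December 31, 2020: 22,560 litres at £1.06/litre → £23913.60

£41071.92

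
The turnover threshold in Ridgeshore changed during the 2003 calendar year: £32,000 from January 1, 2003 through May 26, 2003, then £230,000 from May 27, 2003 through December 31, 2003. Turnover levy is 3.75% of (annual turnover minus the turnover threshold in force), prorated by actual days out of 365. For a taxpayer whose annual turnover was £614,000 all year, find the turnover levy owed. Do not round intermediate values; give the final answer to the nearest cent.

£17,370.00

January 1 – May 26, 2003: 146 days, exemption £32,000 → (£614,000 − £32,000) × 3.75% × 146/365 = £8,730.0000
May 27 – December 31, 2003: 219 days, exemption £230,000 → (£614,000 − £230,000) × 3.75% × 219/365 = £8,640.0000
Total = £17,370.0000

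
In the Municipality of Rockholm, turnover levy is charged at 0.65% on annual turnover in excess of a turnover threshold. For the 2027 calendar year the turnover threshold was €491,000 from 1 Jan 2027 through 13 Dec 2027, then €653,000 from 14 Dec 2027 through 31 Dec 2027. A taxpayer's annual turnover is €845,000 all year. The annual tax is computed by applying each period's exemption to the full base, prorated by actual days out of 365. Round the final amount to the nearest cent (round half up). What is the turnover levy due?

€2,249.07

1 Jan – 13 Dec 2027: 347 days, exemption €491,000 → (€845,000 − €491,000) × 0.65% × 347/365 = €2,187.5260
14 Dec – 31 Dec 2027: 18 days, exemption €653,000 → (€845,000 − €653,000) × 0.65% × 18/365 = €61.5452
Total = €2,249.0712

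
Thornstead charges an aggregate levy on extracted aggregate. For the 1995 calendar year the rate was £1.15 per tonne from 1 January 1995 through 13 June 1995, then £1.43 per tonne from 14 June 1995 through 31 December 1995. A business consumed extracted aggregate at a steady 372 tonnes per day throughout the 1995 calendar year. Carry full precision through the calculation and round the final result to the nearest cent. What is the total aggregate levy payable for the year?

£177,083.16

1 January – 13 June 1995: 164 days × 372 tonnes/day = 61,008 tonnes at £1.15/tonne → £70,159.20
14 June – 31 December 1995: 201 days × 372 tonnes/day = 74,772 tonnes at £1.43/tonne → £106,923.96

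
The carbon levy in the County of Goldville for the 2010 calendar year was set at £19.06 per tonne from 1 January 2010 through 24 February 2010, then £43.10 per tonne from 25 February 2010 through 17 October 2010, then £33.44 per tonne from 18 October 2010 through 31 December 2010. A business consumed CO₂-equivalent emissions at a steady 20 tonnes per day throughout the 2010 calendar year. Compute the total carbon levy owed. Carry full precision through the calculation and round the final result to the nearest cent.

1 January – 24 February 2010: 55 days × 20 tonnes/day = 1,100 tonnes at £19.06/tonne → £20,966.00
25 February – 17 October 2010: 235 days × 20 tonnes/day = 4,700 tonnes at £43.10/tonne → £202,570.00
18 October – 31 December 2010: 75 days × 20 tonnes/day = 1,500 tonnes at £33.44/tonne → £50,160.00

£273,696.00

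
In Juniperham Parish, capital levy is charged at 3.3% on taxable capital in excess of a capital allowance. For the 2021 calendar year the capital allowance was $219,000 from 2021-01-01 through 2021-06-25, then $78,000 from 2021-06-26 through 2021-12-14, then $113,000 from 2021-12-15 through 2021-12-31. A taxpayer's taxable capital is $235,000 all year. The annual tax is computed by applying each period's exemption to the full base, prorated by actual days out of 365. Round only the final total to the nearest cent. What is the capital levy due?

$2,883.57

2021-01-01 to 2021-06-25: 176 days, exemption $219,000 → ($235,000 − $219,000) × 3.3% × 176/365 = $254.5973
2021-06-26 to 2021-12-14: 172 days, exemption $78,000 → ($235,000 − $78,000) × 3.3% × 172/365 = $2,441.4575
2021-12-15 to 2021-12-31: 17 days, exemption $113,000 → ($235,000 − $113,000) × 3.3% × 17/365 = $187.5123
Total = $2,883.5671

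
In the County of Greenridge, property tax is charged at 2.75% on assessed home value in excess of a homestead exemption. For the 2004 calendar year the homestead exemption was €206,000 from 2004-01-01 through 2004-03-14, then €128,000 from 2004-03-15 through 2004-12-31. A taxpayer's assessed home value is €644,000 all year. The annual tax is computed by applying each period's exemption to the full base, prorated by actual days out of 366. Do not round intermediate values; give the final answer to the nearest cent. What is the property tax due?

2004-01-01 to 2004-03-14: 74 days, exemption €206,000 → (€644,000 − €206,000) × 2.75% × 74/366 = €2,435.3279
2004-03-15 to 2004-12-31: 292 days, exemption €128,000 → (€644,000 − €128,000) × 2.75% × 292/366 = €11,320.9836
Total = €13,756.3115

€13,756.31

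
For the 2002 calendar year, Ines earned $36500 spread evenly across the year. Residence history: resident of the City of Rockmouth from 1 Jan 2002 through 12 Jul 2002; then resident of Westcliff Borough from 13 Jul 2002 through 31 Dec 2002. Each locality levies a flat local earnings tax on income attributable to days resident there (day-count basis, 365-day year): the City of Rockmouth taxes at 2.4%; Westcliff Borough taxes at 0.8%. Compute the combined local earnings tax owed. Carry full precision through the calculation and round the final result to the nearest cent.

The City of Rockmouth, 1 Jan – 12 Jul 2002: 193 days → $36500 × 2.4% × 193/365 = $463.2000
Westcliff Borough, 13 Jul – 31 Dec 2002: 172 days → $36500 × 0.8% × 172/365 = $137.6000
Total = $600.8000

$600.80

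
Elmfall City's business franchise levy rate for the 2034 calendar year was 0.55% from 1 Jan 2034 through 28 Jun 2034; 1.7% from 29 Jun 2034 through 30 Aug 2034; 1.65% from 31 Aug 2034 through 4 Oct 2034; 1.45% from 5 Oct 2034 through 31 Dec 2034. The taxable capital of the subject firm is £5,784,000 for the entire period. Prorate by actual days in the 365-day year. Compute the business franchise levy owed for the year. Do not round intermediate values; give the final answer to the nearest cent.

1 Jan – 28 Jun 2034: 179 days at 0.55% → £5,784,000 × 0.55% × 179/365 = £15,600.9534
29 Jun – 30 Aug 2034: 63 days at 1.7% → £5,784,000 × 1.7% × 63/365 = £16,971.6822
31 Aug – 4 Oct 2034: 35 days at 1.65% → £5,784,000 × 1.65% × 35/365 = £9,151.3973
5 Oct – 31 Dec 2034: 88 days at 1.45% → £5,784,000 × 1.45% × 88/365 = £20,220.2301
Total = £61,944.2630

£61,944.26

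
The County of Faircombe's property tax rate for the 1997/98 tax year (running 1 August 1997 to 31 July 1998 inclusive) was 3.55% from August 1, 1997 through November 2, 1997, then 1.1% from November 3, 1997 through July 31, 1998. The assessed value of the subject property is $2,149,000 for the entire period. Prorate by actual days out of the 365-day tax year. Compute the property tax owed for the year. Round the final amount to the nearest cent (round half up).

August 1 – November 2, 1997: 94 days at 3.55% → $2,149,000 × 3.55% × 94/365 = $19,647.1589
November 3, 1997 – July 31, 1998: 271 days at 1.1% → $2,149,000 × 1.1% × 271/365 = $17,551.1479
Total = $37,198.3068

$37,198.31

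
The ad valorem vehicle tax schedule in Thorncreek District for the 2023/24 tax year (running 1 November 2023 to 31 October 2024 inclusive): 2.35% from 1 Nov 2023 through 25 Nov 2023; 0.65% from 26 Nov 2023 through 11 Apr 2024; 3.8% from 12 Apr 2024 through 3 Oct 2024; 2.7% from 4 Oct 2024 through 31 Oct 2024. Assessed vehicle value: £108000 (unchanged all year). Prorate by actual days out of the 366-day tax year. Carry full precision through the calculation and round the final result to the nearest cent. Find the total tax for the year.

£2623.43

1 Nov – 25 Nov 2023: 25 days at 2.35% → £108000 × 2.35% × 25/366 = £173.3607
26 Nov 2023 – 11 Apr 2024: 138 days at 0.65% → £108000 × 0.65% × 138/366 = £264.6885
12 Apr – 3 Oct 2024: 175 days at 3.8% → £108000 × 3.8% × 175/366 = £1962.2951
4 Oct – 31 Oct 2024: 28 days at 2.7% → £108000 × 2.7% × 28/366 = £223.0820
Total = £2623.4262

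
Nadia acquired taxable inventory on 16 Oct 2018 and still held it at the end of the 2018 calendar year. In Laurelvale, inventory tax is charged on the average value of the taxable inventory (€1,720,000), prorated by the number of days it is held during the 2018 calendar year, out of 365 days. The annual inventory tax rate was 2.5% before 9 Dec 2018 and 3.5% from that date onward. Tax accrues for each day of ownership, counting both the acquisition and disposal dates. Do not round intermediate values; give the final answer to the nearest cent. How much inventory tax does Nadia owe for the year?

16 Oct – 8 Dec 2018: 54 days at 2.5% → €1,720,000 × 2.5% × 54/365 = €6,361.6438
9 Dec – 31 Dec 2018: 23 days at 3.5% → €1,720,000 × 3.5% × 23/365 = €3,793.4247
Total = €10,155.0685

€10,155.07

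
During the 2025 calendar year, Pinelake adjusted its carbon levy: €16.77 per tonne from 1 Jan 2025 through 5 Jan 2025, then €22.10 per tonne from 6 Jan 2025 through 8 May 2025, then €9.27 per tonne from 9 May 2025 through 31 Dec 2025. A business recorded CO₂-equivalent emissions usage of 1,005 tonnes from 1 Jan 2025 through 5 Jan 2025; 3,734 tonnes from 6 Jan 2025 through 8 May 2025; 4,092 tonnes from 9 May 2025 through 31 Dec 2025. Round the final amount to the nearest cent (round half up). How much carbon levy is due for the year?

1 Jan – 5 Jan 2025: 1,005 tonnes at €16.77/tonne → €16,853.85
6 Jan – 8 May 2025: 3,734 tonnes at €22.10/tonne → €82,521.40
9 May – 31 Dec 2025: 4,092 tonnes at €9.27/tonne → €37,932.84

€137,308.09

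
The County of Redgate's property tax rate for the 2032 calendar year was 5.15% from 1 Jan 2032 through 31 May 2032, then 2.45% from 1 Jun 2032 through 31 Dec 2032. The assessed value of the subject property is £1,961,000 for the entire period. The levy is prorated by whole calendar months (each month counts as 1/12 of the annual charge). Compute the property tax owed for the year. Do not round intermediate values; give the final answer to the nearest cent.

£70,105.75

1 Jan – 31 May 2032: 5 months at 5.15% → £1,961,000 × 5.15% × 5/12 = £42,079.7917
1 Jun – 31 Dec 2032: 7 months at 2.45% → £1,961,000 × 2.45% × 7/12 = £28,025.9583
Total = £70,105.7500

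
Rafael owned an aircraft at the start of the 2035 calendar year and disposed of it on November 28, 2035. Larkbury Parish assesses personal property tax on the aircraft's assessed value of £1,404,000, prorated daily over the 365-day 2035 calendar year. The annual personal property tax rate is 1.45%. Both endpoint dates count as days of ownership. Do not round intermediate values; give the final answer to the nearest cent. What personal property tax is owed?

£18,517.41

Days held (January 1 – November 28, 2035): 332 out of 365
Tax = £1,404,000 × 1.45% × 332/365 = £18,517.4137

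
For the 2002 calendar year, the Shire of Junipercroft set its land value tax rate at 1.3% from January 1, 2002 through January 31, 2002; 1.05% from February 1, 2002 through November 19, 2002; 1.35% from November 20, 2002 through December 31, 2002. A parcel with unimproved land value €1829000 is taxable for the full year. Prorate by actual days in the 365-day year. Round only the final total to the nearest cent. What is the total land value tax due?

€20224.23

January 1 – January 31, 2002: 31 days at 1.3% → €1829000 × 1.3% × 31/365 = €2019.4164
February 1 – November 19, 2002: 292 days at 1.05% → €1829000 × 1.05% × 292/365 = €15363.6000
November 20 – December 31, 2002: 42 days at 1.35% → €1829000 × 1.35% × 42/365 = €2841.2137
Total = €20224.2301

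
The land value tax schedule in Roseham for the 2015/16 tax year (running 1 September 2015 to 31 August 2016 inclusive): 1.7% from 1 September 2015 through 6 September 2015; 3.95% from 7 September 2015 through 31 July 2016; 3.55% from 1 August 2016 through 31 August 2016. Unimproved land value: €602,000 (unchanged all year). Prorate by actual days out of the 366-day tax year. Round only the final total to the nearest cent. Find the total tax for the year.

€23,352.99

1 September – 6 September 2015: 6 days at 1.7% → €602,000 × 1.7% × 6/366 = €167.7705
7 September 2015 – 31 July 2016: 329 days at 3.95% → €602,000 × 3.95% × 329/366 = €21,375.1120
1 August – 31 August 2016: 31 days at 3.55% → €602,000 × 3.55% × 31/366 = €1,810.1120
Total = €23,352.9945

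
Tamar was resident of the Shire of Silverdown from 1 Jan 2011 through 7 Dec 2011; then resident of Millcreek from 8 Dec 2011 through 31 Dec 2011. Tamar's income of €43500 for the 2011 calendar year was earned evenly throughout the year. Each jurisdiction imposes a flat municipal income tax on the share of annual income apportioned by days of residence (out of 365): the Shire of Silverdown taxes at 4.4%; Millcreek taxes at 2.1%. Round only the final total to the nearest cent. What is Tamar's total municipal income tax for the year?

The Shire of Silverdown, 1 Jan – 7 Dec 2011: 341 days → €43500 × 4.4% × 341/365 = €1788.1479
Millcreek, 8 Dec – 31 Dec 2011: 24 days → €43500 × 2.1% × 24/365 = €60.0658
Total = €1848.2137

€1848.21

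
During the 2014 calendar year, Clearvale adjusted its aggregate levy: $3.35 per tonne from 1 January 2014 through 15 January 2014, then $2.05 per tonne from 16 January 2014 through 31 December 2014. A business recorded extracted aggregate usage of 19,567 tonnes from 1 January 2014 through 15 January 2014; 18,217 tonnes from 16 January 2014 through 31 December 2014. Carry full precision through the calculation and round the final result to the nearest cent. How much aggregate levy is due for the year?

$102,894.30

1 January – 15 January 2014: 19,567 tonnes at $3.35/tonne → $65,549.45
16 January – 31 December 2014: 18,217 tonnes at $2.05/tonne → $37,344.85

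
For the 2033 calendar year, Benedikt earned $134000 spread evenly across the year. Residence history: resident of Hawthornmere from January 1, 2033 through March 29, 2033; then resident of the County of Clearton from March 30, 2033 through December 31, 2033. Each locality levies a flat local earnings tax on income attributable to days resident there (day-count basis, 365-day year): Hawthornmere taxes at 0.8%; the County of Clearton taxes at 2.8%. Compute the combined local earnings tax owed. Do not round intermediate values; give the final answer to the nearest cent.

Hawthornmere, January 1 – March 29, 2033: 88 days → $134000 × 0.8% × 88/365 = $258.4548
The County of Clearton, March 30 – December 31, 2033: 277 days → $134000 × 2.8% × 277/365 = $2847.4082
Total = $3105.8630

$3105.86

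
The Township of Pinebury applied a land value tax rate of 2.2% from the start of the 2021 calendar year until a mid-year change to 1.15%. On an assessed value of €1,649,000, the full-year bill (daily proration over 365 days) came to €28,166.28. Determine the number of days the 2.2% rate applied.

Let d = days at the first rate; then 365 − d days at the second rate.
€1,649,000 × [2.2%·d + 1.15%·(365−d)] / 365 = €28,166.28
Solving gives d = 194, so the new rate took effect on 14 Jul 2021.

194 days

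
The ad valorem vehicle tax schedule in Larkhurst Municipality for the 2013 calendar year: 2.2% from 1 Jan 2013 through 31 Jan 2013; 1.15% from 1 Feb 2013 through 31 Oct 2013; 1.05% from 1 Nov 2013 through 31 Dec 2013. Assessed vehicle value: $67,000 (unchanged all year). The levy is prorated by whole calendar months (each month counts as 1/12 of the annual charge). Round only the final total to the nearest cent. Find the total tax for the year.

$817.96

1 Jan – 31 Jan 2013: 1 month at 2.2% → $67,000 × 2.2% × 1/12 = $122.8333
1 Feb – 31 Oct 2013: 9 months at 1.15% → $67,000 × 1.15% × 9/12 = $577.8750
1 Nov – 31 Dec 2013: 2 months at 1.05% → $67,000 × 1.05% × 2/12 = $117.2500
Total = $817.9583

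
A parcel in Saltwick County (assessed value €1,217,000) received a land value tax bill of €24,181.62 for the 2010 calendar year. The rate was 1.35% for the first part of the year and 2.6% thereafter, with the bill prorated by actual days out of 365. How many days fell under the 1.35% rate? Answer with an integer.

179 days

Let d = days at the first rate; then 365 − d days at the second rate.
€1,217,000 × [1.35%·d + 2.6%·(365−d)] / 365 = €24,181.62
Solving gives d = 179, so the new rate took effect on 29 Jun 2010.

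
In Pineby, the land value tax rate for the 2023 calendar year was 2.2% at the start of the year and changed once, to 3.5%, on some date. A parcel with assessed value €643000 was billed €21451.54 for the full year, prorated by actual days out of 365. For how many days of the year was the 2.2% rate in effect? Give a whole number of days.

46 days

Let d = days at the first rate; then 365 − d days at the second rate.
€643000 × [2.2%·d + 3.5%·(365−d)] / 365 = €21451.54
Solving gives d = 46, so the new rate took effect on 16 February 2023.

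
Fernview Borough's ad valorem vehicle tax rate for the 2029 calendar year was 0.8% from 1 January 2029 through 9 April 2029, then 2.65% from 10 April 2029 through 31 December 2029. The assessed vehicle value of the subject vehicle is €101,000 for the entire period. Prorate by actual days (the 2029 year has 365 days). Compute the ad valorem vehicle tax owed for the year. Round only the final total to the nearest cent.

€2,169.70

1 January – 9 April 2029: 99 days at 0.8% → €101,000 × 0.8% × 99/365 = €219.1562
10 April – 31 December 2029: 266 days at 2.65% → €101,000 × 2.65% × 266/365 = €1,950.5452
Total = €2,169.7014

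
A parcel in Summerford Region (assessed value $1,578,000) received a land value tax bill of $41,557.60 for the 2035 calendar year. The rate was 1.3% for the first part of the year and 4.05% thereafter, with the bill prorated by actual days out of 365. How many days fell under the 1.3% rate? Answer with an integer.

Let d = days at the first rate; then 365 − d days at the second rate.
$1,578,000 × [1.3%·d + 4.05%·(365−d)] / 365 = $41,557.60
Solving gives d = 188, so the new rate took effect on 8 July 2035.

188 days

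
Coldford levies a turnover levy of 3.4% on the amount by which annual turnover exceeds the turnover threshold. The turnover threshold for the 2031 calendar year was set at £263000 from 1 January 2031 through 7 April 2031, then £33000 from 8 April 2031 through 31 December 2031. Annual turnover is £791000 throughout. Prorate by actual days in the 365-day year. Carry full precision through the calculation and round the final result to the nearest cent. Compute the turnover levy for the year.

£23693.81

1 January – 7 April 2031: 97 days, exemption £263000 → (£791000 − £263000) × 3.4% × 97/365 = £4770.8055
8 April – 31 December 2031: 268 days, exemption £33000 → (£791000 − £33000) × 3.4% × 268/365 = £18923.0027
Total = £23693.8082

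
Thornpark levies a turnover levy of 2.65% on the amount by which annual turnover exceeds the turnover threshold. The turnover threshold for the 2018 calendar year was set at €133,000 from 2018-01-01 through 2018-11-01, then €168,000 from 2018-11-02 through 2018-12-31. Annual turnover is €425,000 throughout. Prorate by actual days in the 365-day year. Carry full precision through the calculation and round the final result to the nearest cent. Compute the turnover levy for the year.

2018-01-01 to 2018-11-01: 305 days, exemption €133,000 → (€425,000 − €133,000) × 2.65% × 305/365 = €6,466.0000
2018-11-02 to 2018-12-31: 60 days, exemption €168,000 → (€425,000 − €168,000) × 2.65% × 60/365 = €1,119.5342
Total = €7,585.5342

€7,585.53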